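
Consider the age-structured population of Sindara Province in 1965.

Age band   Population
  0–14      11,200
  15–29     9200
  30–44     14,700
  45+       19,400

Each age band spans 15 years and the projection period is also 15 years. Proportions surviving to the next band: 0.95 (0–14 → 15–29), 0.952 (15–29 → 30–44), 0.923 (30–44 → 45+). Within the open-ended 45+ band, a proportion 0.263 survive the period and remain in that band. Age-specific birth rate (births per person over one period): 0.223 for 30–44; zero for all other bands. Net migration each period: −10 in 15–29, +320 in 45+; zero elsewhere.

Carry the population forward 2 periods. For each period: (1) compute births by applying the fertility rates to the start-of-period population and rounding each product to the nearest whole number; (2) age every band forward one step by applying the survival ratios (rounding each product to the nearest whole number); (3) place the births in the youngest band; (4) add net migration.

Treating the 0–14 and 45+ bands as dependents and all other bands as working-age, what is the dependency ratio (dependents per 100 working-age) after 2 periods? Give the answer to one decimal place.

(Groups numbered youngest = 1 to oldest = 4.)
[period 1]
Births: 14700 × 0.223 = 3278
Group 2: 11200 × 0.95 = 10640
Group 3: 9200 × 0.952 = 8758
Group 4: 14700 × 0.923 + 19400 × 0.263 = 13568 + 5102 = 18670
Net migration: Group 2 − 10 → 10630; Group 4 + 320 → 18990
Population now: 0–14=3278, 15–29=10630, 30–44=8758, 45+=18990
[period 2]
Births: 8758 × 0.223 = 1953
Group 2: 3278 × 0.95 = 3114
Group 3: 10630 × 0.952 = 10120
Group 4: 8758 × 0.923 + 18990 × 0.263 = 8084 + 4994 = 13078
Net migration: Group 2 − 10 → 3104; Group 4 + 320 → 13398
Population now: 0–14=1953, 15–29=3104, 30–44=10120, 45+=13398
Dependents (band 0–14 + band 45+) = 1953 + 13398 = 15351; working-age = 13224; ratio = 15351/13224 × 100 = 116.1

116.1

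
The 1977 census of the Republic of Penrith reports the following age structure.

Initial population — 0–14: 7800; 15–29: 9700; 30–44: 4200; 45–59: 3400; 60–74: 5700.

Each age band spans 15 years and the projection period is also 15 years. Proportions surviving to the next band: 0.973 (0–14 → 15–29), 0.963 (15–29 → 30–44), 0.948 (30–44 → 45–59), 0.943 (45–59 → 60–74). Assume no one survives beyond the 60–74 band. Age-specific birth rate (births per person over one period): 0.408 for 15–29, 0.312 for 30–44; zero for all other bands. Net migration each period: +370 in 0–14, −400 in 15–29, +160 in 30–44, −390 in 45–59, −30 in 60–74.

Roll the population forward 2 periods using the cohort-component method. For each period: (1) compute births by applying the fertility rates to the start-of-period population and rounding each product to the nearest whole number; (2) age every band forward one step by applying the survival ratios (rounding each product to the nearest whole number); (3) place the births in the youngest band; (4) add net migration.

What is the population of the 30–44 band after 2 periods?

(Bands numbered youngest = 1 to oldest = 5.)
After projecting period 1:
Births: 9700 × 0.408 = 3958  |  4200 × 0.312 = 1310 — total 5268
Band 2: 7800 × 0.973 = 7589
Band 3: 9700 × 0.963 = 9341
Band 4: 4200 × 0.948 = 3982
Band 5: 3400 × 0.943 = 3206
Net migration: Band 1 + 370 → 5638; Band 2 − 400 → 7189; Band 3 + 160 → 9501; Band 4 − 390 → 3592; Band 5 − 30 → 3176
→ [5638, 7189, 9501, 3592, 3176]
After projecting period 2:
Births: 7189 × 0.408 = 2933  |  9501 × 0.312 = 2964 — total 5897
Band 2: 5638 × 0.973 = 5486
Band 3: 7189 × 0.963 = 6923
Band 4: 9501 × 0.948 = 9007
Band 5: 3592 × 0.943 = 3387
Net migration: Band 1 + 370 → 6267; Band 2 − 400 → 5086; Band 3 + 160 → 7083; Band 4 − 390 → 8617; Band 5 − 30 → 3357
→ [6267, 5086, 7083, 8617, 3357]

7083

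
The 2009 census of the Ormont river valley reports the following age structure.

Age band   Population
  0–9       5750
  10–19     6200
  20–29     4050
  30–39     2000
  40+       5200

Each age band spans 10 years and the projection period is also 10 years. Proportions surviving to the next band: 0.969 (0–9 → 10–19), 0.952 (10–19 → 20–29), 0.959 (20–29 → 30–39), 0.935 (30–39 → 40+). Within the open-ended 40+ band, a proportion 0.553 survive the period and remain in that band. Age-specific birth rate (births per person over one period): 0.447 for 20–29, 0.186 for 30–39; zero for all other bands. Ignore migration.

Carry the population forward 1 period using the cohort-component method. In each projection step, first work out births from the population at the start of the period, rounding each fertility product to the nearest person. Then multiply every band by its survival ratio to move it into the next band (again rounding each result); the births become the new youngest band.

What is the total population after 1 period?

Numbering the bands 1..5 from youngest to oldest:
Period 1:
Births: 4050 × 0.447 = 1810 ; 2000 × 0.186 = 372 — total 2182
Band 2: 5750 × 0.969 = 5572
Band 3: 6200 × 0.952 = 5902
Band 4: 4050 × 0.959 = 3884
Band 5: 2000 × 0.935 + 5200 × 0.553 = 1870 + 2876 = 4746
→ [2182, 5572, 5902, 3884, 4746]
Total after period 1: 2182 + 5572 + 5902 + 3884 + 4746 = 22286

22286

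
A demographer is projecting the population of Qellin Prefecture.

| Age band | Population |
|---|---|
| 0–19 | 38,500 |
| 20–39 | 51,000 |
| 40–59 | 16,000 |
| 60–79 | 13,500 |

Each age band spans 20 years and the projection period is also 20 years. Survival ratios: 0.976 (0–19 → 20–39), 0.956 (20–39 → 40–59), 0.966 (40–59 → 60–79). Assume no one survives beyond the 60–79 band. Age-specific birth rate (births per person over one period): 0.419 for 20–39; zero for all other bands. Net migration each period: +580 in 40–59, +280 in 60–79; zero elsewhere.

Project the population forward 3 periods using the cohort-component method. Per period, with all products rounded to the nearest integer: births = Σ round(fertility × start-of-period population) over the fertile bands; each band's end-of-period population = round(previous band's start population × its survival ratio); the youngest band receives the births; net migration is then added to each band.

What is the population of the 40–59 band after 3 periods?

20518

(Bands numbered youngest = 1 to oldest = 4.)
After projecting period 1:
Births: 51000 * 0.419 = 21369
Band 2: 38500 * 0.976 = 37576
Band 3: 51000 * 0.956 = 48756
Band 4: 16000 * 0.966 = 15456
Net migration: Band 3 + 580 → 49336; Band 4 + 280 → 15736
Giving 21369 / 37576 / 49336 / 15736.
After projecting period 2:
Births: 37576 * 0.419 = 15744
Band 2: 21369 * 0.976 = 20856
Band 3: 37576 * 0.956 = 35923
Band 4: 49336 * 0.966 = 47659
Net migration: Band 3 + 580 → 36503; Band 4 + 280 → 47939
Giving 15744 / 20856 / 36503 / 47939.
After projecting period 3:
Births: 20856 * 0.419 = 8739
Band 2: 15744 * 0.976 = 15366
Band 3: 20856 * 0.956 = 19938
Band 4: 36503 * 0.966 = 35262
Net migration: Band 3 + 580 → 20518; Band 4 + 280 → 35542
Giving 8739 / 15366 / 20518 / 35542.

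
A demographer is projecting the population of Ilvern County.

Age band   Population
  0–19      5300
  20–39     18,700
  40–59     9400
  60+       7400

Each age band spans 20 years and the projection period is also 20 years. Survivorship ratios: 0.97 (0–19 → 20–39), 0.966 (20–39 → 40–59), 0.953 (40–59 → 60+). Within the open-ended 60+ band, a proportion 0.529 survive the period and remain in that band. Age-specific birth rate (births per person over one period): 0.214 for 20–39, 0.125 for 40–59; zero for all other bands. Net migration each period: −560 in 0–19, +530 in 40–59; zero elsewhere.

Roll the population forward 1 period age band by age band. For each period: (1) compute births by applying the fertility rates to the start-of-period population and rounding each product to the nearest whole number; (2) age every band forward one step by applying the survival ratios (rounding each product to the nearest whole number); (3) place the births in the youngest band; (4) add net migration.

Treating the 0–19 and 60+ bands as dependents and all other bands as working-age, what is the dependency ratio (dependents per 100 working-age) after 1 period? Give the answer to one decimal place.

73.7

Numbering the bands 1..4 from youngest to oldest:
[period 1]
Births: 18700 * 0.214 = 4002, 9400 * 0.125 = 1175 — total 5177
Band 2: 5300 * 0.97 = 5141
Band 3: 18700 * 0.966 = 18064
Band 4: 9400 * 0.953 + 7400 * 0.529 = 8958 + 3915 = 12873
Net migration: Band 1 − 560 → 4617; Band 3 + 530 → 18594
Population now: 0–19=4617, 20–39=5141, 40–59=18594, 60+=12873
Dependents (band 0–19 + band 60+) = 4617 + 12873 = 17490; working-age = 23735; ratio = 17490/23735 × 100 = 73.7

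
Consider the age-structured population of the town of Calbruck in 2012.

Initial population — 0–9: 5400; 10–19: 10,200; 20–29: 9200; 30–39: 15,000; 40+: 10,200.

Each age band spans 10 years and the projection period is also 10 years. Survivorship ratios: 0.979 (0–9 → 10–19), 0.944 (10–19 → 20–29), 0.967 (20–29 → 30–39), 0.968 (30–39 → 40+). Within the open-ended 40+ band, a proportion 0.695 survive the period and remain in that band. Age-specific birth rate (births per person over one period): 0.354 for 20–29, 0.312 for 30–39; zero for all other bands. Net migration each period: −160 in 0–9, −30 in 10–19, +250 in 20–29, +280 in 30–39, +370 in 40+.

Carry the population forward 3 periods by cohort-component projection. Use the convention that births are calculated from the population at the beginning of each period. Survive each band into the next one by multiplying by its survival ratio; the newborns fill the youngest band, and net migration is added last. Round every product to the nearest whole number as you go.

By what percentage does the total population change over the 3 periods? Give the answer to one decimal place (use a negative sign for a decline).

0.9

Let band 1 be 0–9 through band 5 = 40+.
[period 1]
Births: 9200 × 0.354 = 3257 ; 15000 × 0.312 = 4680 — total 7937
Band 2: 5400 × 0.979 = 5287
Band 3: 10200 × 0.944 = 9629
Band 4: 9200 × 0.967 = 8896
Band 5: 15000 × 0.968 + 10200 × 0.695 = 14520 + 7089 = 21609
Net migration: Band 1 − 160 → 7777; Band 2 − 30 → 5257; Band 3 + 250 → 9879; Band 4 + 280 → 9176; Band 5 + 370 → 21979
Giving 7777 / 5257 / 9879 / 9176 / 21979.
[period 2]
Births: 9879 × 0.354 = 3497 ; 9176 × 0.312 = 2863 — total 6360
Band 2: 7777 × 0.979 = 7614
Band 3: 5257 × 0.944 = 4963
Band 4: 9879 × 0.967 = 9553
Band 5: 9176 × 0.968 + 21979 × 0.695 = 8882 + 15275 = 24157
Net migration: Band 1 − 160 → 6200; Band 2 − 30 → 7584; Band 3 + 250 → 5213; Band 4 + 280 → 9833; Band 5 + 370 → 24527
Giving 6200 / 7584 / 5213 / 9833 / 24527.
[period 3]
Births: 5213 × 0.354 = 1845 ; 9833 × 0.312 = 3068 — total 4913
Band 2: 6200 × 0.979 = 6070
Band 3: 7584 × 0.944 = 7159
Band 4: 5213 × 0.967 = 5041
Band 5: 9833 × 0.968 + 24527 × 0.695 = 9518 + 17046 = 26564
Net migration: Band 1 − 160 → 4753; Band 2 − 30 → 6040; Band 3 + 250 → 7409; Band 4 + 280 → 5321; Band 5 + 370 → 26934
Giving 4753 / 6040 / 7409 / 5321 / 26934.
Total: 50000 → 50457; change = 457; percentage change = 0.9%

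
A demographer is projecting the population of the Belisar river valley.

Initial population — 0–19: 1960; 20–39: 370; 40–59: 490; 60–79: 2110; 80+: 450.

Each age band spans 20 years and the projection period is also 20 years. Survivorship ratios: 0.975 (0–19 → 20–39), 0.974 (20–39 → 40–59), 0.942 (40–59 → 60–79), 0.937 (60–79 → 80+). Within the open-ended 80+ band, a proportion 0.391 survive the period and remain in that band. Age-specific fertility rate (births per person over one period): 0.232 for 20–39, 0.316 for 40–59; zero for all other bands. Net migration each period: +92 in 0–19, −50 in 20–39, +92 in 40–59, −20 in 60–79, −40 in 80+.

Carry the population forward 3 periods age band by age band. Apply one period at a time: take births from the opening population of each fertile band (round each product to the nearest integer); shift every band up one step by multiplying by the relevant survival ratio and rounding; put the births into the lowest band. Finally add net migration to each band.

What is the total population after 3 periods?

(Groups numbered youngest = 1 to oldest = 5.)
[period 1]
Births: 370 * 0.232 = 86  |  490 * 0.316 = 155 — total 241
Group 2: 1960 * 0.975 = 1911
Group 3: 370 * 0.974 = 360
Group 4: 490 * 0.942 = 462
Group 5: 2110 * 0.937 + 450 * 0.391 = 1977 + 176 = 2153
Net migration: Group 1 + 92 → 333; Group 2 − 50 → 1861; Group 3 + 92 → 452; Group 4 − 20 → 442; Group 5 − 40 → 2113
Giving 333 / 1861 / 452 / 442 / 2113.
[period 2]
Births: 1861 * 0.232 = 432  |  452 * 0.316 = 143 — total 575
Group 2: 333 * 0.975 = 325
Group 3: 1861 * 0.974 = 1813
Group 4: 452 * 0.942 = 426
Group 5: 442 * 0.937 + 2113 * 0.391 = 414 + 826 = 1240
Net migration: Group 1 + 92 → 667; Group 2 − 50 → 275; Group 3 + 92 → 1905; Group 4 − 20 → 406; Group 5 − 40 → 1200
Giving 667 / 275 / 1905 / 406 / 1200.
[period 3]
Births: 275 * 0.232 = 64  |  1905 * 0.316 = 602 — total 666
Group 2: 667 * 0.975 = 650
Group 3: 275 * 0.974 = 268
Group 4: 1905 * 0.942 = 1795
Group 5: 406 * 0.937 + 1200 * 0.391 = 380 + 469 = 849
Net migration: Group 1 + 92 → 758; Group 2 − 50 → 600; Group 3 + 92 → 360; Group 4 − 20 → 1775; Group 5 − 40 → 809
Giving 758 / 600 / 360 / 1775 / 809.
Total after period 3: 758 + 600 + 360 + 1775 + 809 = 4302

4302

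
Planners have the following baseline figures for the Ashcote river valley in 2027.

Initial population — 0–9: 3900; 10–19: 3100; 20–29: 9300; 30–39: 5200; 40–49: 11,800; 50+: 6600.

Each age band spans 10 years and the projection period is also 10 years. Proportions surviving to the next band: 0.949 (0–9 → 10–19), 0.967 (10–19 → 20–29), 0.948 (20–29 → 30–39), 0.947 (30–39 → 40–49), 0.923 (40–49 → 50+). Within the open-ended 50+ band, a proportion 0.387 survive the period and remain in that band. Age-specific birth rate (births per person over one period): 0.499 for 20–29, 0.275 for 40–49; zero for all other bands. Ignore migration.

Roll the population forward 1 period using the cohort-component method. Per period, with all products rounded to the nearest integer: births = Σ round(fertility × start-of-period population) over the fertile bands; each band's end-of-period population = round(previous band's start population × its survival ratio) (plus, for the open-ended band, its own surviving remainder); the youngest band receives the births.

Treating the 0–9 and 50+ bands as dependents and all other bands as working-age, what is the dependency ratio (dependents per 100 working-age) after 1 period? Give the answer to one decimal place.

Call the bands 1 to 6, youngest first.
— Period 1 —
Births: 9300 × 0.499 = 4641, 11800 × 0.275 = 3245 ⇒ total 7886
Band 2: 3900 × 0.949 = 3701
Band 3: 3100 × 0.967 = 2998
Band 4: 9300 × 0.948 = 8816
Band 5: 5200 × 0.947 = 4924
Band 6: 11800 × 0.923 + 6600 × 0.387 = 10891 + 2554 = 13445
Giving 7886 / 3701 / 2998 / 8816 / 4924 / 13445.
Dependents (band 0–9 + band 50+) = 7886 + 13445 = 21331; working-age = 20439; ratio = 21331/20439 × 100 = 104.4

104.4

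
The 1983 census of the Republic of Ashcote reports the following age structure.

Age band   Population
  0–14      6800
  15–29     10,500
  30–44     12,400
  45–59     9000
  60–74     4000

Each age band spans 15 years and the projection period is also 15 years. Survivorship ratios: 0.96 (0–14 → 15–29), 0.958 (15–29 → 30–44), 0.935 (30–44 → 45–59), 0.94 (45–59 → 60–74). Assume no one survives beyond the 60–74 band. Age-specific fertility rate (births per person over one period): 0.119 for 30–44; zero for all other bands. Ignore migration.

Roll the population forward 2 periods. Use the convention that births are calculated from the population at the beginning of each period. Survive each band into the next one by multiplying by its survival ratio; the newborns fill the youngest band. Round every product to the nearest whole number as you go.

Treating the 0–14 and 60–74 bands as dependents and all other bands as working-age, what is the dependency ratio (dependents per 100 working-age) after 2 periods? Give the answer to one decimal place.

Let group 1 be 0–14 through group 5 = 60–74.
Period 1.
Births: 12400 * 0.119 = 1476
Group 2: 6800 * 0.96 = 6528
Group 3: 10500 * 0.958 = 10059
Group 4: 12400 * 0.935 = 11594
Group 5: 9000 * 0.94 = 8460
Population now: 0–14=1476, 15–29=6528, 30–44=10059, 45–59=11594, 60–74=8460
Period 2.
Births: 10059 * 0.119 = 1197
Group 2: 1476 * 0.96 = 1417
Group 3: 6528 * 0.958 = 6254
Group 4: 10059 * 0.935 = 9405
Group 5: 11594 * 0.94 = 10898
Population now: 0–14=1197, 15–29=1417, 30–44=6254, 45–59=9405, 60–74=10898
Dependents (band 0–14 + band 60–74) = 1197 + 10898 = 12095; working-age = 17076; ratio = 12095/17076 × 100 = 70.8

70.8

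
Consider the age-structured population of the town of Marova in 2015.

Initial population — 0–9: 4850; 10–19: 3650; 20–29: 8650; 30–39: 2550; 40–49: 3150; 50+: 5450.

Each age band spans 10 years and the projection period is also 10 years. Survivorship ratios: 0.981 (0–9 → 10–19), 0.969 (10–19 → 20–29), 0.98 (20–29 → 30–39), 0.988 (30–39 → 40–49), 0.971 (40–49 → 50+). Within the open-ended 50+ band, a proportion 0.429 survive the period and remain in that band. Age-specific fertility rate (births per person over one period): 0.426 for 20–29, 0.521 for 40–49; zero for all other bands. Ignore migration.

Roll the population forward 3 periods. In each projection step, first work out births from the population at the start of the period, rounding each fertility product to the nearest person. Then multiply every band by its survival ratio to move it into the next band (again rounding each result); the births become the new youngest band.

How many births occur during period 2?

Let group 1 be 0–9 through group 6 = 50+.
[period 1]
Births: 8650 × 0.426 = 3685 ; 3150 × 0.521 = 1641 → 5326
Group 2: 4850 × 0.981 = 4758
Group 3: 3650 × 0.969 = 3537
Group 4: 8650 × 0.98 = 8477
Group 5: 2550 × 0.988 = 2519
Group 6: 3150 × 0.971 + 5450 × 0.429 = 3059 + 2338 = 5397
End of period: [5326, 4758, 3537, 8477, 2519, 5397]
[period 2]
Births: 3537 × 0.426 = 1507 ; 2519 × 0.521 = 1312 → 2819
Group 2: 5326 × 0.981 = 5225
Group 3: 4758 × 0.969 = 4611
Group 4: 3537 × 0.98 = 3466
Group 5: 8477 × 0.988 = 8375
Group 6: 2519 × 0.971 + 5397 × 0.429 = 2446 + 2315 = 4761
End of period: [2819, 5225, 4611, 3466, 8375, 4761]

2819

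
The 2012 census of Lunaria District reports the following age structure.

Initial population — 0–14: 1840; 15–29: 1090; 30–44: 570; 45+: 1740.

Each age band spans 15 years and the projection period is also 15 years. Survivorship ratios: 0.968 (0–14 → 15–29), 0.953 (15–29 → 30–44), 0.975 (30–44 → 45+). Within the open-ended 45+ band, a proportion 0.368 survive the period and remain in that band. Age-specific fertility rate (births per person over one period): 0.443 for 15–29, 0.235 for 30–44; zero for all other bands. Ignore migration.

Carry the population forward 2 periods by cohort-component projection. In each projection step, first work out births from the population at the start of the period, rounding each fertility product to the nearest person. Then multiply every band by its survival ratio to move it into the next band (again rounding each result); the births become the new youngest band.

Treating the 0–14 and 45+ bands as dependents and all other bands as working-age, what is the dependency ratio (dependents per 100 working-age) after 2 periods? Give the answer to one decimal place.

108.4

Period 1.
Births: 1090 × 0.443 = 483, 570 × 0.235 = 134 — total 617
15–29: 1840 × 0.968 = 1781
30–44: 1090 × 0.953 = 1039
45+: 570 × 0.975 + 1740 × 0.368 = 556 + 640 = 1196
Population now: 0–14=617, 15–29=1781, 30–44=1039, 45+=1196
Period 2.
Births: 1781 × 0.443 = 789, 1039 × 0.235 = 244 — total 1033
15–29: 617 × 0.968 = 597
30–44: 1781 × 0.953 = 1697
45+: 1039 × 0.975 + 1196 × 0.368 = 1013 + 440 = 1453
Population now: 0–14=1033, 15–29=597, 30–44=1697, 45+=1453
Dependents (band 0–14 + band 45+) = 1033 + 1453 = 2486; working-age = 2294; ratio = 2486/2294 × 100 = 108.4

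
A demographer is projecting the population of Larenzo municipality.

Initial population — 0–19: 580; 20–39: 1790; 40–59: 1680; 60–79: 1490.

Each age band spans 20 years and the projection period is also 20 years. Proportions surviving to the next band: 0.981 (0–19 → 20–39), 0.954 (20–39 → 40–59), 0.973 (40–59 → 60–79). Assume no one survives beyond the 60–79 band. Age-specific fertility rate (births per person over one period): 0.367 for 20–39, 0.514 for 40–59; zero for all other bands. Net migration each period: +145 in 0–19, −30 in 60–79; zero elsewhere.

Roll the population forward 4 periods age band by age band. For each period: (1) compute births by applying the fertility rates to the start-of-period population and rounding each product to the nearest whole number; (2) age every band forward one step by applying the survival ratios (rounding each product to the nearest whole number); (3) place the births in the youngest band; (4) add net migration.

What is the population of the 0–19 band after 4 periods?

1390

(Groups numbered youngest = 1 to oldest = 4.)
After projecting period 1:
Births: 1790 × 0.367 = 657  |  1680 × 0.514 = 864 — total 1521
Group 2: 580 × 0.981 = 569
Group 3: 1790 × 0.954 = 1708
Group 4: 1680 × 0.973 = 1635
Net migration: Group 1 + 145 → 1666; Group 4 − 30 → 1605
Population now: 0–19=1666, 20–39=569, 40–59=1708, 60–79=1605
After projecting period 2:
Births: 569 × 0.367 = 209  |  1708 × 0.514 = 878 — total 1087
Group 2: 1666 × 0.981 = 1634
Group 3: 569 × 0.954 = 543
Group 4: 1708 × 0.973 = 1662
Net migration: Group 1 + 145 → 1232; Group 4 − 30 → 1632
Population now: 0–19=1232, 20–39=1634, 40–59=543, 60–79=1632
After projecting period 3:
Births: 1634 × 0.367 = 600  |  543 × 0.514 = 279 — total 879
Group 2: 1232 × 0.981 = 1209
Group 3: 1634 × 0.954 = 1559
Group 4: 543 × 0.973 = 528
Net migration: Group 1 + 145 → 1024; Group 4 − 30 → 498
Population now: 0–19=1024, 20–39=1209, 40–59=1559, 60–79=498
After projecting period 4:
Births: 1209 × 0.367 = 444  |  1559 × 0.514 = 801 — total 1245
Group 2: 1024 × 0.981 = 1005
Group 3: 1209 × 0.954 = 1153
Group 4: 1559 × 0.973 = 1517
Net migration: Group 1 + 145 → 1390; Group 4 − 30 → 1487
Population now: 0–19=1390, 20–39=1005, 40–59=1153, 60–79=1487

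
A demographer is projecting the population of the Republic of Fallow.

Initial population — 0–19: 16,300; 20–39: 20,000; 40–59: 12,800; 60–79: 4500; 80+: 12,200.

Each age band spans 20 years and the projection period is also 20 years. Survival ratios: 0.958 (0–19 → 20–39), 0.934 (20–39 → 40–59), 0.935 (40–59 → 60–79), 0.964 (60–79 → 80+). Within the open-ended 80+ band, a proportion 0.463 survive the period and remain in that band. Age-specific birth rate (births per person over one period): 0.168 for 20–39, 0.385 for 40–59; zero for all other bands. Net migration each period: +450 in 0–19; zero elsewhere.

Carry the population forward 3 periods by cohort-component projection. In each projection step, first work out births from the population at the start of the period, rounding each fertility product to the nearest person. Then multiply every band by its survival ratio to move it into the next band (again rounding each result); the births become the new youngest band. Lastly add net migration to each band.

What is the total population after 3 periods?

63080

(Bands numbered youngest = 1 to oldest = 5.)
[period 1]
Births: 20000 * 0.168 = 3360, 12800 * 0.385 = 4928 — total 8288
Band 2: 16300 * 0.958 = 15615
Band 3: 20000 * 0.934 = 18680
Band 4: 12800 * 0.935 = 11968
Band 5: 4500 * 0.964 + 12200 * 0.463 = 4338 + 5649 = 9987
Net migration: Band 1 + 450 → 8738
End of period: [8738, 15615, 18680, 11968, 9987]
[period 2]
Births: 15615 * 0.168 = 2623, 18680 * 0.385 = 7192 — total 9815
Band 2: 8738 * 0.958 = 8371
Band 3: 15615 * 0.934 = 14584
Band 4: 18680 * 0.935 = 17466
Band 5: 11968 * 0.964 + 9987 * 0.463 = 11537 + 4624 = 16161
Net migration: Band 1 + 450 → 10265
End of period: [10265, 8371, 14584, 17466, 16161]
[period 3]
Births: 8371 * 0.168 = 1406, 14584 * 0.385 = 5615 — total 7021
Band 2: 10265 * 0.958 = 9834
Band 3: 8371 * 0.934 = 7819
Band 4: 14584 * 0.935 = 13636
Band 5: 17466 * 0.964 + 16161 * 0.463 = 16837 + 7483 = 24320
Net migration: Band 1 + 450 → 7471
End of period: [7471, 9834, 7819, 13636, 24320]
Total after period 3: 7471 + 9834 + 7819 + 13636 + 24320 = 63080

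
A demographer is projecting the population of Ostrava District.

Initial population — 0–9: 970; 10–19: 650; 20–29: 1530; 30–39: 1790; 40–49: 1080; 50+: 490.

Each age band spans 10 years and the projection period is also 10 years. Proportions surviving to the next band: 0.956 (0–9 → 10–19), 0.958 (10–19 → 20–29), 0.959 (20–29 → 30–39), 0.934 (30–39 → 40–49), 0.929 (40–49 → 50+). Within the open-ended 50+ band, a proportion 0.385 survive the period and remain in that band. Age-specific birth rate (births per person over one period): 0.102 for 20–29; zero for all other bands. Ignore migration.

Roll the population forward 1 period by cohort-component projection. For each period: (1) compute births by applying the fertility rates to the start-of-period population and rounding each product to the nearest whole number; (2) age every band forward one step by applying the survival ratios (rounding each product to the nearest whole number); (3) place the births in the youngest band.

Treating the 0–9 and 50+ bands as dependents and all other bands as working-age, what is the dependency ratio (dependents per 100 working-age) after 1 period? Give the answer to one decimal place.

28.7

Numbering the groups 1..6 from youngest to oldest:
[period 1]
Births: 1530 * 0.102 = 156
Group 2: 970 * 0.956 = 927
Group 3: 650 * 0.958 = 623
Group 4: 1530 * 0.959 = 1467
Group 5: 1790 * 0.934 = 1672
Group 6: 1080 * 0.929 + 490 * 0.385 = 1003 + 189 = 1192
→ [156, 927, 623, 1467, 1672, 1192]
Dependents (band 0–9 + band 50+) = 156 + 1192 = 1348; working-age = 4689; ratio = 1348/4689 × 100 = 28.7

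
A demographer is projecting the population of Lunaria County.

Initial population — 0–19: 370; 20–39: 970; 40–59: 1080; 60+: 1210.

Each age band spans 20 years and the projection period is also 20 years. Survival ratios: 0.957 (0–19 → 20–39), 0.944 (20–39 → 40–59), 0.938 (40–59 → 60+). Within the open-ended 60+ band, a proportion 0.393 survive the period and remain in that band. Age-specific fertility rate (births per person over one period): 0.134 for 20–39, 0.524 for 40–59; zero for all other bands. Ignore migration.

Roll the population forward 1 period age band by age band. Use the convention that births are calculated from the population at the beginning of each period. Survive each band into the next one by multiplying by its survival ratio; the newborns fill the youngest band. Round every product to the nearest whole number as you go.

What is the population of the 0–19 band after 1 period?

696

Call the groups 1 to 4, youngest first.
Period 1.
Births: 970 × 0.134 = 130  |  1080 × 0.524 = 566 — total 696
Group 2: 370 × 0.957 = 354
Group 3: 970 × 0.944 = 916
Group 4: 1080 × 0.938 + 1210 × 0.393 = 1013 + 476 = 1489
Population now: 0–19=696, 20–39=354, 40–59=916, 60+=1489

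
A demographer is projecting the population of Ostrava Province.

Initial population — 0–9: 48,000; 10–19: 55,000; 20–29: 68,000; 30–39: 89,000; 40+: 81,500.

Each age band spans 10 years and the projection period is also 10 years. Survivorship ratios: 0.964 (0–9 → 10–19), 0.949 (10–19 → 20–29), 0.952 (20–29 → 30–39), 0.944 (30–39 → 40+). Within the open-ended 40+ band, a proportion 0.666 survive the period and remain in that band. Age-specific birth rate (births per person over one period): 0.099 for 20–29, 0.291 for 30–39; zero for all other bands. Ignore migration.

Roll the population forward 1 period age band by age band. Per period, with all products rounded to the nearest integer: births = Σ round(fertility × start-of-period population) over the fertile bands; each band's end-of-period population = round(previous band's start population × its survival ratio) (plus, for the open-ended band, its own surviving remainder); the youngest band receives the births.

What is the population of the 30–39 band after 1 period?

(Groups numbered youngest = 1 to oldest = 5.)
Period 1.
Births: 68000 * 0.099 = 6732 ; 89000 * 0.291 = 25899 — total 32631
Group 2: 48000 * 0.964 = 46272
Group 3: 55000 * 0.949 = 52195
Group 4: 68000 * 0.952 = 64736
Group 5: 89000 * 0.944 + 81500 * 0.666 = 84016 + 54279 = 138295
Population now: 0–9=32631, 10–19=46272, 20–29=52195, 30–39=64736, 40+=138295

64736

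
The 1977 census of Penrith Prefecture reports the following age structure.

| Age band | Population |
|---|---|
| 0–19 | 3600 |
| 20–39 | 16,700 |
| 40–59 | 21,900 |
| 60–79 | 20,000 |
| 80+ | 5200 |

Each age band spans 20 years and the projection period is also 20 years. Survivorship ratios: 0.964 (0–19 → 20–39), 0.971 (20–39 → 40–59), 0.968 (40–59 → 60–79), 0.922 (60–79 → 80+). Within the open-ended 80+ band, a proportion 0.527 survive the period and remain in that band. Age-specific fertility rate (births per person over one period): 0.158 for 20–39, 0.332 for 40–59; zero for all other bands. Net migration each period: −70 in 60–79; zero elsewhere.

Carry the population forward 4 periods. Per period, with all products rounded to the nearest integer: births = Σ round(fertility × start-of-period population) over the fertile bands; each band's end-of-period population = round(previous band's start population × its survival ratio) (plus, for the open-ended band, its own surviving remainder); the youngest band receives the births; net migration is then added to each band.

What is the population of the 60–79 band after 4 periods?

Period 1.
Births: 16700 × 0.158 = 2639  |  21900 × 0.332 = 7271 → 9910
20–39: 3600 × 0.964 = 3470
40–59: 16700 × 0.971 = 16216
60–79: 21900 × 0.968 = 21199
80+: 20000 × 0.922 + 5200 × 0.527 = 18440 + 2740 = 21180
Net migration: 60–79 − 70 → 21129
→ [9910, 3470, 16216, 21129, 21180]
Period 2.
Births: 3470 × 0.158 = 548  |  16216 × 0.332 = 5384 → 5932
20–39: 9910 × 0.964 = 9553
40–59: 3470 × 0.971 = 3369
60–79: 16216 × 0.968 = 15697
80+: 21129 × 0.922 + 21180 × 0.527 = 19481 + 11162 = 30643
Net migration: 60–79 − 70 → 15627
→ [5932, 9553, 3369, 15627, 30643]
Period 3.
Births: 9553 × 0.158 = 1509  |  3369 × 0.332 = 1119 → 2628
20–39: 5932 × 0.964 = 5718
40–59: 9553 × 0.971 = 9276
60–79: 3369 × 0.968 = 3261
80+: 15627 × 0.922 + 30643 × 0.527 = 14408 + 16149 = 30557
Net migration: 60–79 − 70 → 3191
→ [2628, 5718, 9276, 3191, 30557]
Period 4.
Births: 5718 × 0.158 = 903  |  9276 × 0.332 = 3080 → 3983
20–39: 2628 × 0.964 = 2533
40–59: 5718 × 0.971 = 5552
60–79: 9276 × 0.968 = 8979
80+: 3191 × 0.922 + 30557 × 0.527 = 2942 + 16104 = 19046
Net migration: 60–79 − 70 → 8909
→ [3983, 2533, 5552, 8909, 19046]

8909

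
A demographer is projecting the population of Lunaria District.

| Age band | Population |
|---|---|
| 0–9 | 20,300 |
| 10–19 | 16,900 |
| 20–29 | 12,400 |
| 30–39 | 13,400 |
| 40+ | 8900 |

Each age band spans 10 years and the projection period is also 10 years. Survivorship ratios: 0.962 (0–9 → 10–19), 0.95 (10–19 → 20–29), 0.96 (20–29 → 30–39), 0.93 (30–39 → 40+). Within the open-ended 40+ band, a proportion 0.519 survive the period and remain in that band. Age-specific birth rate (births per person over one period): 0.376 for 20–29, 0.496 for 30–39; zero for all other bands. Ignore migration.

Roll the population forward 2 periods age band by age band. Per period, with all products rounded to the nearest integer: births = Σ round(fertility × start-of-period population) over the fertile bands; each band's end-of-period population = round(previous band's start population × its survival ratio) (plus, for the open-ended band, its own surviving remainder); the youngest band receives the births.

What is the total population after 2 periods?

Let band 1 be 0–9 through band 5 = 40+.
— Period 1 —
Births: 12400 * 0.376 = 4662, 13400 * 0.496 = 6646 → total 11308
Band 2: 20300 * 0.962 = 19529
Band 3: 16900 * 0.95 = 16055
Band 4: 12400 * 0.96 = 11904
Band 5: 13400 * 0.93 + 8900 * 0.519 = 12462 + 4619 = 17081
Giving 11308 / 19529 / 16055 / 11904 / 17081.
— Period 2 —
Births: 16055 * 0.376 = 6037, 11904 * 0.496 = 5904 → total 11941
Band 2: 11308 * 0.962 = 10878
Band 3: 19529 * 0.95 = 18553
Band 4: 16055 * 0.96 = 15413
Band 5: 11904 * 0.93 + 17081 * 0.519 = 11071 + 8865 = 19936
Giving 11941 / 10878 / 18553 / 15413 / 19936.
Total after period 2: 11941 + 10878 + 18553 + 15413 + 19936 = 76721

76721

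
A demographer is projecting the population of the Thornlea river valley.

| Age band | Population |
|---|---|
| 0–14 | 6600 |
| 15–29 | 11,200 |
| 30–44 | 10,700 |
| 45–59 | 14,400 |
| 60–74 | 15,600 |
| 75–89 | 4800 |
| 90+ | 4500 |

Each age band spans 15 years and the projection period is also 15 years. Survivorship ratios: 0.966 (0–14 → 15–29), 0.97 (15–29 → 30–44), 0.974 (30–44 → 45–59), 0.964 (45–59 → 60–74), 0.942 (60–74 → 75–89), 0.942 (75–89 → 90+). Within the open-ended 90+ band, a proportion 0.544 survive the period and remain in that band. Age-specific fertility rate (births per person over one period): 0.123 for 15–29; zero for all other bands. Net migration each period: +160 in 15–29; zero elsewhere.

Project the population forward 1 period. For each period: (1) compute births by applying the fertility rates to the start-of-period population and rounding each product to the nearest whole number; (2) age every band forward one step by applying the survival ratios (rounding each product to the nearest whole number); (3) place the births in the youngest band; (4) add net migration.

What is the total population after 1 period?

Let band 1 be 0–14 through band 7 = 90+.
— Period 1 —
Births: 11200 × 0.123 = 1378
Band 2: 6600 × 0.966 = 6376
Band 3: 11200 × 0.97 = 10864
Band 4: 10700 × 0.974 = 10422
Band 5: 14400 × 0.964 = 13882
Band 6: 15600 × 0.942 = 14695
Band 7: 4800 × 0.942 + 4500 × 0.544 = 4522 + 2448 = 6970
Net migration: Band 2 + 160 → 6536
Population now: 0–14=1378, 15–29=6536, 30–44=10864, 45–59=10422, 60–74=13882, 75–89=14695, 90+=6970
Total after period 1: 1378 + 6536 + 10864 + 10422 + 13882 + 14695 + 6970 = 64747

64747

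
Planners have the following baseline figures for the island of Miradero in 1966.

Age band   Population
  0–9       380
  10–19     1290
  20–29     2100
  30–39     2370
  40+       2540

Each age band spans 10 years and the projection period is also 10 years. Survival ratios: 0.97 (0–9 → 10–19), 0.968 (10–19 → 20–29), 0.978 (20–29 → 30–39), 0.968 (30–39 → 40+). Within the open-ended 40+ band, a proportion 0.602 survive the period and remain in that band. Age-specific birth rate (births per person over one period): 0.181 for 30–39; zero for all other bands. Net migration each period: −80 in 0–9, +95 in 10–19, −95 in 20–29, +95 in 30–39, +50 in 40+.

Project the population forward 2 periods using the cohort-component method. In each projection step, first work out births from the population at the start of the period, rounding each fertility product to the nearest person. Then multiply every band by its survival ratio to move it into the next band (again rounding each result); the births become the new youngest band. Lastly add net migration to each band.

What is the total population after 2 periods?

Let band 1 be 0–9 through band 5 = 40+.
Period 1.
Births: 2370 × 0.181 = 429
Band 2: 380 × 0.97 = 369
Band 3: 1290 × 0.968 = 1249
Band 4: 2100 × 0.978 = 2054
Band 5: 2370 × 0.968 + 2540 × 0.602 = 2294 + 1529 = 3823
Net migration: Band 1 − 80 → 349; Band 2 + 95 → 464; Band 3 − 95 → 1154; Band 4 + 95 → 2149; Band 5 + 50 → 3873
Population now: 0–9=349, 10–19=464, 20–29=1154, 30–39=2149, 40+=3873
Period 2.
Births: 2149 × 0.181 = 389
Band 2: 349 × 0.97 = 339
Band 3: 464 × 0.968 = 449
Band 4: 1154 × 0.978 = 1129
Band 5: 2149 × 0.968 + 3873 × 0.602 = 2080 + 2332 = 4412
Net migration: Band 1 − 80 → 309; Band 2 + 95 → 434; Band 3 − 95 → 354; Band 4 + 95 → 1224; Band 5 + 50 → 4462
Population now: 0–9=309, 10–19=434, 20–29=354, 30–39=1224, 40+=4462
Total after period 2: 309 + 434 + 354 + 1224 + 4462 = 6783

6783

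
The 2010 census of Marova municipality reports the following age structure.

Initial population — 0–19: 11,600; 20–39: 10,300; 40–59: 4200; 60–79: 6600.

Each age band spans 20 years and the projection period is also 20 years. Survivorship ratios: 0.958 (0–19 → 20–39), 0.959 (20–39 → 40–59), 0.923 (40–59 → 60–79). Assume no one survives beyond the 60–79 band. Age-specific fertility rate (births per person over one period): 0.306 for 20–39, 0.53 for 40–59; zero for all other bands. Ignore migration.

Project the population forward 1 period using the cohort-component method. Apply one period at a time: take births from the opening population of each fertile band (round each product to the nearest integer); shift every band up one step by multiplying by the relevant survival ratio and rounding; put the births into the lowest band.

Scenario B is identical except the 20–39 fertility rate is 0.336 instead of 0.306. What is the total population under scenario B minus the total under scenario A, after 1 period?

(Groups numbered youngest = 1 to oldest = 4.)
— Period 1 —
Births: 10300 × 0.306 = 3152 ; 4200 × 0.53 = 2226 — total 5378
Group 2: 11600 × 0.958 = 11113
Group 3: 10300 × 0.959 = 9878
Group 4: 4200 × 0.923 = 3877
Population now: 0–19=5378, 20–39=11113, 40–59=9878, 60–79=3877
Scenario A total after 1 period: 30246
Scenario B projection —
— Period 1 —
Births: 10300 × 0.336 = 3461 ; 4200 × 0.53 = 2226 — total 5687
Group 2: 11600 × 0.958 = 11113
Group 3: 10300 × 0.959 = 9878
Group 4: 4200 × 0.923 = 3877
Population now: 0–19=5687, 20–39=11113, 40–59=9878, 60–79=3877
Scenario B total after 1 period: 30555
Difference B − A = 30555 − 30246 = 309

309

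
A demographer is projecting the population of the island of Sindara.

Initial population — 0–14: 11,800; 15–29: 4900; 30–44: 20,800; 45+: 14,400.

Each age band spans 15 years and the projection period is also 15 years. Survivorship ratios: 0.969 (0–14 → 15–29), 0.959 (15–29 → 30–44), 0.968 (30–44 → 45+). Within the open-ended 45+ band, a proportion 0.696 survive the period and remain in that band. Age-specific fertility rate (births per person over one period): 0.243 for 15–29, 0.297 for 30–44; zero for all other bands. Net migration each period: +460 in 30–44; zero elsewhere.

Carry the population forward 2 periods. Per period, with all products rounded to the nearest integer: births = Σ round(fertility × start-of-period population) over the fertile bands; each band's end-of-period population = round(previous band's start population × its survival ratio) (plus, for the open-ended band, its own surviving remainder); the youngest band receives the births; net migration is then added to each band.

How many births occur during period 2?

4310

Numbering the groups 1..4 from youngest to oldest:
— Period 1 —
Births: 4900 × 0.243 = 1191 ; 20800 × 0.297 = 6178 → 7369
Group 2: 11800 × 0.969 = 11434
Group 3: 4900 × 0.959 = 4699
Group 4: 20800 × 0.968 + 14400 × 0.696 = 20134 + 10022 = 30156
Net migration: Group 3 + 460 → 5159
Population now: 0–14=7369, 15–29=11434, 30–44=5159, 45+=30156
— Period 2 —
Births: 11434 × 0.243 = 2778 ; 5159 × 0.297 = 1532 → 4310
Group 2: 7369 × 0.969 = 7141
Group 3: 11434 × 0.959 = 10965
Group 4: 5159 × 0.968 + 30156 × 0.696 = 4994 + 20989 = 25983
Net migration: Group 3 + 460 → 11425
Population now: 0–14=4310, 15–29=7141, 30–44=11425, 45+=25983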